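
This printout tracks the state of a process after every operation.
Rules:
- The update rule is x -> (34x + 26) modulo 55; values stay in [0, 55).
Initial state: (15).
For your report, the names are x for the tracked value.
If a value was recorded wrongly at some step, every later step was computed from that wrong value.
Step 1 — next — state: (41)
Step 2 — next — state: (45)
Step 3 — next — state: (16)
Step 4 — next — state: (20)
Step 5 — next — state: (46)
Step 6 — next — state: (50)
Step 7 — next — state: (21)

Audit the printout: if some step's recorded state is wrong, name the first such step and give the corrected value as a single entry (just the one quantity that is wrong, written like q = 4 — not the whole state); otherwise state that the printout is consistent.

no error

1. x = (34*15 + 26) mod 55 = 41 (verified)
2. x = (34*41 + 26) mod 55 = 45 (checks out)
3. x = (34*45 + 26) mod 55 = 16 (in agreement)
4. x = (34*16 + 26) mod 55 = 20 (in agreement)
5. x = (34*20 + 26) mod 55 = 46 (confirmed correct)
6. x = (34*46 + 26) mod 55 = 50 (exactly as logged)
7. x = (34*50 + 26) mod 55 = 21 (checks out)
Nothing is out of place; the run is error-free.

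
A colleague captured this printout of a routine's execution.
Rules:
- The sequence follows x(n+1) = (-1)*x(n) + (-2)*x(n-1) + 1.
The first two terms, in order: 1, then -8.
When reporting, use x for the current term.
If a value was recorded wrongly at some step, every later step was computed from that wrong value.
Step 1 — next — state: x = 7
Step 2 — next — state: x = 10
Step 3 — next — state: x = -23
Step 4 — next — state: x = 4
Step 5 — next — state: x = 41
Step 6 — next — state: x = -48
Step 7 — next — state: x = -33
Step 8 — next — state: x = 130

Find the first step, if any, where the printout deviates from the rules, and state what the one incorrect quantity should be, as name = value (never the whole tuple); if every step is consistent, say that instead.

step 5, x = 43

Recomputing the run from the initial state:
step 1: x = 7
step 2: x = 10
step 3: x = -23
step 4: x = 4
step 5: x = 43
step 6: x = -50
step 7: x = -35
step 8: x = 136
The first disagreement with the printout is at step 5, where the value should be x = 43.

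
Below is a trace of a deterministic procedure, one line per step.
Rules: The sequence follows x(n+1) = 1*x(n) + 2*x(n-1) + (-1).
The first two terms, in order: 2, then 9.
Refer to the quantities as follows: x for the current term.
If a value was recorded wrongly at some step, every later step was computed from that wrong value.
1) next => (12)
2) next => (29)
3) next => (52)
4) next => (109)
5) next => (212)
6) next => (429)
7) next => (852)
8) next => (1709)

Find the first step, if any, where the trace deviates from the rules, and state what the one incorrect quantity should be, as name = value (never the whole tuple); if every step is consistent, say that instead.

no error

Recomputing the run from the initial state:
step 1: x = 12
step 2: x = 29
step 3: x = 52
step 4: x = 109
step 5: x = 212
step 6: x = 429
step 7: x = 852
step 8: x = 1709
This matches the trace at every step.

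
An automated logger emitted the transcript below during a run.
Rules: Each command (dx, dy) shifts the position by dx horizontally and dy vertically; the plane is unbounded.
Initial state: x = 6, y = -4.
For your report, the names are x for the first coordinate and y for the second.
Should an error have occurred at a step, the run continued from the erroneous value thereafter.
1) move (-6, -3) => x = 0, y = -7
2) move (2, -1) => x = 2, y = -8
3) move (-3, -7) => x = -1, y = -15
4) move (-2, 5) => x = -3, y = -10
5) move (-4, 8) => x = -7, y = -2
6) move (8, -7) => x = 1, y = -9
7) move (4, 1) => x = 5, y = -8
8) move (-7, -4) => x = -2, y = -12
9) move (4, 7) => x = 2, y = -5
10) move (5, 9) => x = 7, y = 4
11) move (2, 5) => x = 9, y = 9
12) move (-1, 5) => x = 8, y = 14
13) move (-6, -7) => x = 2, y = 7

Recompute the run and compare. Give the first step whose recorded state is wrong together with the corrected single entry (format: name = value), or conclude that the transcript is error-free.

no error

1. x = 6 + (-6) = 0, y = -4 + (-3) = -7 (matches)
2. x = 0 + (2) = 2, y = -7 + (-1) = -8 (checks out)
3. x = 2 + (-3) = -1, y = -8 + (-7) = -15 (matches)
4. x = -1 + (-2) = -3, y = -15 + (5) = -10 (no discrepancy)
5. x = -3 + (-4) = -7, y = -10 + (8) = -2 (verified)
6. x = -7 + (8) = 1, y = -2 + (-7) = -9 (same as recorded)
7. x = 1 + (4) = 5, y = -9 + (1) = -8 (exactly as logged)
8. x = 5 + (-7) = -2, y = -8 + (-4) = -12 (matches)
9. x = -2 + (4) = 2, y = -12 + (7) = -5 (exactly as logged)
10. x = 2 + (5) = 7, y = -5 + (9) = 4 (in agreement)
11. x = 7 + (2) = 9, y = 4 + (5) = 9 (same as recorded)
12. x = 9 + (-1) = 8, y = 9 + (5) = 14 (same as recorded)
13. x = 8 + (-6) = 2, y = 14 + (-7) = 7 (same as recorded)
Nothing is out of place; the run is error-free.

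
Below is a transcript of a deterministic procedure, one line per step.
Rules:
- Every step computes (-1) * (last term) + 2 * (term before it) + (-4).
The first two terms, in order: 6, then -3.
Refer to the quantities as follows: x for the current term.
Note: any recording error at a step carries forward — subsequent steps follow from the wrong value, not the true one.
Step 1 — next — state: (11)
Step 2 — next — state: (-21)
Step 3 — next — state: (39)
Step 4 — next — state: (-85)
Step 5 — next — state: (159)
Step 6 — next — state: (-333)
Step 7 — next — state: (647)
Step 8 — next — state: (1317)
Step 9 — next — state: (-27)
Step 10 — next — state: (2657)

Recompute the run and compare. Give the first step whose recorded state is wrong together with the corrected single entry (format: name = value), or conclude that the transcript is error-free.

step 1: x = -1*(-3) + (2)*(6) + (-4) = 11 -> no discrepancy
step 2: x = -1*(11) + (2)*(-3) + (-4) = -21 -> no discrepancy
step 3: x = -1*(-21) + (2)*(11) + (-4) = 39 -> same as recorded
step 4: x = -1*(39) + (2)*(-21) + (-4) = -85 -> no discrepancy
step 5: x = -1*(-85) + (2)*(39) + (-4) = 159 -> verified
step 6: x = -1*(159) + (2)*(-85) + (-4) = -333 -> confirmed correct
step 7: x = -1*(-333) + (2)*(159) + (-4) = 647 -> matches
step 8: x = -1*(647) + (2)*(-333) + (-4) = -1317 -> the entry is off here
So the first discrepancy is step 8, where the right value is x = -1317.

step 8, x = -1317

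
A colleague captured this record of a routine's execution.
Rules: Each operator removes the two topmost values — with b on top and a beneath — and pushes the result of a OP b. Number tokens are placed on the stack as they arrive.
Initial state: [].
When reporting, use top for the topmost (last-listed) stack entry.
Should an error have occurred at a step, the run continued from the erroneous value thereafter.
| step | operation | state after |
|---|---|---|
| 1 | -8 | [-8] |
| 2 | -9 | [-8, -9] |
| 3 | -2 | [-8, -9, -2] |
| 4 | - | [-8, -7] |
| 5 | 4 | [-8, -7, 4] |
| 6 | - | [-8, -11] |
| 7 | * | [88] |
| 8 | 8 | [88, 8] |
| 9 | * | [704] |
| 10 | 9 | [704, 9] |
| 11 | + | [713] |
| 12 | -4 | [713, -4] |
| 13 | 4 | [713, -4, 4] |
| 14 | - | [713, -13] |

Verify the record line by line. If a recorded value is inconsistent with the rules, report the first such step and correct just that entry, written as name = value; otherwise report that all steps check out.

Recomputing the run from the initial state:
step 1: [-8]
step 2: [-8, -9]
step 3: [-8, -9, -2]
step 4: [-8, -7]
step 5: [-8, -7, 4]
step 6: [-8, -11]
step 7: [88]
step 8: [88, 8]
step 9: [704]
step 10: [704, 9]
step 11: [713]
step 12: [713, -4]
step 13: [713, -4, 4]
step 14: [713, -8]
The first disagreement with the record is at step 14, where the value should be top = -8.

step 14, top = -8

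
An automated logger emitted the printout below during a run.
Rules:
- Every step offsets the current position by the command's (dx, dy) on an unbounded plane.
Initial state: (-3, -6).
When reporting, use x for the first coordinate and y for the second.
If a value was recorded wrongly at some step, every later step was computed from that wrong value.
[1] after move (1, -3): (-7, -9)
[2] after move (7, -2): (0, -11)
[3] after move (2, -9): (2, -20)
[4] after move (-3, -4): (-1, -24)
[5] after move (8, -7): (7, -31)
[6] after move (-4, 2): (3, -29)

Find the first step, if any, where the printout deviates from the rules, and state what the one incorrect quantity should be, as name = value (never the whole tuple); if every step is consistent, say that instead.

Recomputing the run from the initial state:
step 1: x = -2, y = -9
step 2: x = 5, y = -11
step 3: x = 7, y = -20
step 4: x = 4, y = -24
step 5: x = 12, y = -31
step 6: x = 8, y = -29
The first disagreement with the printout is at step 1, where the value should be x = -2.

step 1, x = -2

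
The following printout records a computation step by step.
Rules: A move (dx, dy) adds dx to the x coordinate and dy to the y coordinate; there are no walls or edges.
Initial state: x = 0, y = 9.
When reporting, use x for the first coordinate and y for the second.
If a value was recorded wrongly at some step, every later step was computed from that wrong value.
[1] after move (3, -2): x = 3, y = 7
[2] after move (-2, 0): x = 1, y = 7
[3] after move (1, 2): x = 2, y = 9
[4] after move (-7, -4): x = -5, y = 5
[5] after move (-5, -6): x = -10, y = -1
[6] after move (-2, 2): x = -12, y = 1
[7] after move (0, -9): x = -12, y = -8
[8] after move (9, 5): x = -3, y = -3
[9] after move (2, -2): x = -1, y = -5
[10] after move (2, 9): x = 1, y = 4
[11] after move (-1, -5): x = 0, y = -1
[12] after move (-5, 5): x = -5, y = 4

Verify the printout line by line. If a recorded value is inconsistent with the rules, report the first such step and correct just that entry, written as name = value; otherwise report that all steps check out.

1. x = 0 + (3) = 3, y = 9 + (-2) = 7 (exactly as logged)
2. x = 3 + (-2) = 1, y = 7 + (0) = 7 (no discrepancy)
3. x = 1 + (1) = 2, y = 7 + (2) = 9 (no discrepancy)
4. x = 2 + (-7) = -5, y = 9 + (-4) = 5 (in agreement)
5. x = -5 + (-5) = -10, y = 5 + (-6) = -1 (agrees with the printout)
6. x = -10 + (-2) = -12, y = -1 + (2) = 1 (consistent with the printout)
7. x = -12 + (0) = -12, y = 1 + (-9) = -8 (verified)
8. x = -12 + (9) = -3, y = -8 + (5) = -3 (in agreement)
9. x = -3 + (2) = -1, y = -3 + (-2) = -5 (agrees with the printout)
10. x = -1 + (2) = 1, y = -5 + (9) = 4 (same as recorded)
11. x = 1 + (-1) = 0, y = 4 + (-5) = -1 (confirmed correct)
12. x = 0 + (-5) = -5, y = -1 + (5) = 4 (exactly as logged)
All steps check out; nothing to correct.

no error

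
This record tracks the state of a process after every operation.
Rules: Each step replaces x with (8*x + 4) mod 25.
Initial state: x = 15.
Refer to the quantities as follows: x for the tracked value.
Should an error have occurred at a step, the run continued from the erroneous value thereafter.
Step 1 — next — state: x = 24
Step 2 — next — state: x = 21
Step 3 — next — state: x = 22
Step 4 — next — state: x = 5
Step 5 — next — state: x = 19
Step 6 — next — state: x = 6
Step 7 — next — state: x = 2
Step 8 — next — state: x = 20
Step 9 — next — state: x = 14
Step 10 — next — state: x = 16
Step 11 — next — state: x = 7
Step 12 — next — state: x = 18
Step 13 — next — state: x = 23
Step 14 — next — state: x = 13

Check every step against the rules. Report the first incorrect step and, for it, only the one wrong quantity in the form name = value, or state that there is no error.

step 12, x = 10

1. x = (8*15 + 4) mod 25 = 24 (agrees with the record)
2. x = (8*24 + 4) mod 25 = 21 (consistent with the record)
3. x = (8*21 + 4) mod 25 = 22 (exactly as logged)
4. x = (8*22 + 4) mod 25 = 5 (same as recorded)
5. x = (8*5 + 4) mod 25 = 19 (no discrepancy)
6. x = (8*19 + 4) mod 25 = 6 (no discrepancy)
7. x = (8*6 + 4) mod 25 = 2 (verified)
8. x = (8*2 + 4) mod 25 = 20 (matches)
9. x = (8*20 + 4) mod 25 = 14 (agrees with the record)
10. x = (8*14 + 4) mod 25 = 16 (confirmed correct)
11. x = (8*16 + 4) mod 25 = 7 (consistent with the record)
12. x = (8*7 + 4) mod 25 = 10 (the recorded entry deviates here)
That makes step 12 the first incorrect line — x = 10 is what it should show.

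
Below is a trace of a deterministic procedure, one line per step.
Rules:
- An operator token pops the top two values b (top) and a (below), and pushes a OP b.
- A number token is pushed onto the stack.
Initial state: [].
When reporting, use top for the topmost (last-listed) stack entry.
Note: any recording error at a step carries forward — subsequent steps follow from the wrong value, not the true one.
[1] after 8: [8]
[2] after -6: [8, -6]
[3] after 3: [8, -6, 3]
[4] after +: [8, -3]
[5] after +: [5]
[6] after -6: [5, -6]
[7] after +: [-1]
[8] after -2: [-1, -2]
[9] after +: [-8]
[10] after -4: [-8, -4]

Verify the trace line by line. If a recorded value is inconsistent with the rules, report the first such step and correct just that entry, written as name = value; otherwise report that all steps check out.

Recomputing the run from the initial state:
step 1: [8]
step 2: [8, -6]
step 3: [8, -6, 3]
step 4: [8, -3]
step 5: [5]
step 6: [5, -6]
step 7: [-1]
step 8: [-1, -2]
step 9: [-3]
step 10: [-3, -4]
The first disagreement with the trace is at step 9, where the value should be top = -3.

step 9, top = -3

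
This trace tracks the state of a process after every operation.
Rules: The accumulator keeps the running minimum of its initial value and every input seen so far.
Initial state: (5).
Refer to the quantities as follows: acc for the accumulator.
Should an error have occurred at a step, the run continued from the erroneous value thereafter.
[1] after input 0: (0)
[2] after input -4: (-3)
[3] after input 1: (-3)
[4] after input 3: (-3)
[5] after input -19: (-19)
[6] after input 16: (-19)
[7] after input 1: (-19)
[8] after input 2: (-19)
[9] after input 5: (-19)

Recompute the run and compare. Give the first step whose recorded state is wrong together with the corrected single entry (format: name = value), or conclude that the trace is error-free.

Recomputing the run from the initial state:
step 1: acc = 0
step 2: acc = -4
step 3: acc = -4
step 4: acc = -4
step 5: acc = -19
step 6: acc = -19
step 7: acc = -19
step 8: acc = -19
step 9: acc = -19
The first disagreement with the trace is at step 2, where the value should be acc = -4.

step 2, acc = -4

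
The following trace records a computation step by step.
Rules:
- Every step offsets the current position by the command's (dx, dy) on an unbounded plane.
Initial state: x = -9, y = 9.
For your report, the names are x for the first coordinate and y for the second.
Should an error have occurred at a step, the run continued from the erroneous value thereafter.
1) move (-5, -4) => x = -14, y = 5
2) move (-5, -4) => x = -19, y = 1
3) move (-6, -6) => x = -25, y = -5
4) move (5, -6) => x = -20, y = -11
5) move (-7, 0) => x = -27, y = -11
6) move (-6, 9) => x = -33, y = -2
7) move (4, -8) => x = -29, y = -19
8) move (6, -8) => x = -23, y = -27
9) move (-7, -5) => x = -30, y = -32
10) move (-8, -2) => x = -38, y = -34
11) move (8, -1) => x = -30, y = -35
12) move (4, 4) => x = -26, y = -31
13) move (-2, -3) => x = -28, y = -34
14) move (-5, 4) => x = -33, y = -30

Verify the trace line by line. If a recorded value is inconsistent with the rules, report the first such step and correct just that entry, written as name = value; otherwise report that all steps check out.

step 1: x = -9 + (-5) = -14, y = 9 + (-4) = 5 -> matches
step 2: x = -14 + (-5) = -19, y = 5 + (-4) = 1 -> checks out
step 3: x = -19 + (-6) = -25, y = 1 + (-6) = -5 -> checks out
step 4: x = -25 + (5) = -20, y = -5 + (-6) = -11 -> same as recorded
step 5: x = -20 + (-7) = -27, y = -11 + (0) = -11 -> agrees with the trace
step 6: x = -27 + (-6) = -33, y = -11 + (9) = -2 -> verified
step 7: x = -33 + (4) = -29, y = -2 + (-8) = -10 -> a discrepancy with the trace
First incorrect step: 7; the correct value is y = -10.

step 7, y = -10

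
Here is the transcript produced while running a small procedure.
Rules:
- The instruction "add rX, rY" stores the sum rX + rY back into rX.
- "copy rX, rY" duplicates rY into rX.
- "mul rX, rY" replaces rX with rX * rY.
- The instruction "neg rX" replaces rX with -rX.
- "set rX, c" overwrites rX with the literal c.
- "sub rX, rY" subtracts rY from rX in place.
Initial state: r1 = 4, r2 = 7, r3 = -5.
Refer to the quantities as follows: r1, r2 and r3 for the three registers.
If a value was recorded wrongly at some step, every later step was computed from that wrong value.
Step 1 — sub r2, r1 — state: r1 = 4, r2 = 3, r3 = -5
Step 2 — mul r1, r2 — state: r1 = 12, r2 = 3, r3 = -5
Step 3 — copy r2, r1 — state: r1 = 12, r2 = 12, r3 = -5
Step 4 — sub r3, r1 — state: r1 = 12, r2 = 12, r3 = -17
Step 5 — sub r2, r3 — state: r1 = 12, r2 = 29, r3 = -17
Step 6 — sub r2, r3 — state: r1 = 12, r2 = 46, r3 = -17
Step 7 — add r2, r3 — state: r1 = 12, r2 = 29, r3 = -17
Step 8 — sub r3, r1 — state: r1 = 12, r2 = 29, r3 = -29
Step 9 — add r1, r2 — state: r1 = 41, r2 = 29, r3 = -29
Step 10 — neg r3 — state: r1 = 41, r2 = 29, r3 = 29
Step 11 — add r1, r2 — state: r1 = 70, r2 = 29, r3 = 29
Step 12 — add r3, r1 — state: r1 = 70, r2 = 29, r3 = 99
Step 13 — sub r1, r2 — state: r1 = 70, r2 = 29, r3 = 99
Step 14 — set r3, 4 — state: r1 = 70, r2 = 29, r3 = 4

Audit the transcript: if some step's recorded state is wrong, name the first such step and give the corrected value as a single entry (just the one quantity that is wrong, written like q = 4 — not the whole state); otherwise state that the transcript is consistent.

step 13, r1 = 41

Step 1: r2 = 7 - 4 = 3 — same as recorded.
Step 2: r1 = 4 * 3 = 12 — in agreement.
Step 3: r2 = 12 — confirmed correct.
Step 4: r3 = -5 - 12 = -17 — in agreement.
Step 5: r2 = 12 - -17 = 29 — consistent with the transcript.
Step 6: r2 = 29 - -17 = 46 — in agreement.
Step 7: r2 = 46 + -17 = 29 — confirmed correct.
Step 8: r3 = -17 - 12 = -29 — matches.
Step 9: r1 = 12 + 29 = 41 — exactly as logged.
Step 10: r3 = -(-29) = 29 — consistent with the transcript.
Step 11: r1 = 41 + 29 = 70 — checks out.
Step 12: r3 = 29 + 70 = 99 — agrees with the transcript.
Step 13: r1 = 70 - 29 = 41 — a discrepancy with the transcript.
The audit stops at step 13: the recorded entry is wrong and should be r1 = 41.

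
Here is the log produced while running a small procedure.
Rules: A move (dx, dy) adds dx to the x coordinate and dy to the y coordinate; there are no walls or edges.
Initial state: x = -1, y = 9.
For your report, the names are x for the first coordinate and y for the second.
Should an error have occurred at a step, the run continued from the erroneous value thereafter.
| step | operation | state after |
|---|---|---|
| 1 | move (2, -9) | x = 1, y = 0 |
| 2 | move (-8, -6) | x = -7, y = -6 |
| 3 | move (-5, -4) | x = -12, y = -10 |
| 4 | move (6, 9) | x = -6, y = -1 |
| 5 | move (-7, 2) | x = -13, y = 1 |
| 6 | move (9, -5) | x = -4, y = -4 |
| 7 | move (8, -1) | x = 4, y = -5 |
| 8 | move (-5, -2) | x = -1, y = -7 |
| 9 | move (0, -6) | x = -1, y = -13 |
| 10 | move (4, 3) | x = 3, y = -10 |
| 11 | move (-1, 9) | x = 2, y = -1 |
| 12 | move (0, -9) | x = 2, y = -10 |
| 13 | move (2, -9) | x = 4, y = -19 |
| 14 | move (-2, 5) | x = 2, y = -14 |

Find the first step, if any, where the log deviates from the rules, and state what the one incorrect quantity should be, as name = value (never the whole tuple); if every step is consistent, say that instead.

step 1: x = -1 + (2) = 1, y = 9 + (-9) = 0 -> same as recorded
step 2: x = 1 + (-8) = -7, y = 0 + (-6) = -6 -> in agreement
step 3: x = -7 + (-5) = -12, y = -6 + (-4) = -10 -> exactly as logged
step 4: x = -12 + (6) = -6, y = -10 + (9) = -1 -> agrees with the log
step 5: x = -6 + (-7) = -13, y = -1 + (2) = 1 -> confirmed correct
step 6: x = -13 + (9) = -4, y = 1 + (-5) = -4 -> same as recorded
step 7: x = -4 + (8) = 4, y = -4 + (-1) = -5 -> exactly as logged
step 8: x = 4 + (-5) = -1, y = -5 + (-2) = -7 -> same as recorded
step 9: x = -1 + (0) = -1, y = -7 + (-6) = -13 -> matches
step 10: x = -1 + (4) = 3, y = -13 + (3) = -10 -> agrees with the log
step 11: x = 3 + (-1) = 2, y = -10 + (9) = -1 -> checks out
step 12: x = 2 + (0) = 2, y = -1 + (-9) = -10 -> verified
step 13: x = 2 + (2) = 4, y = -10 + (-9) = -19 -> consistent with the log
step 14: x = 4 + (-2) = 2, y = -19 + (5) = -14 -> consistent with the log
Each recorded entry agrees with the recomputation.

no error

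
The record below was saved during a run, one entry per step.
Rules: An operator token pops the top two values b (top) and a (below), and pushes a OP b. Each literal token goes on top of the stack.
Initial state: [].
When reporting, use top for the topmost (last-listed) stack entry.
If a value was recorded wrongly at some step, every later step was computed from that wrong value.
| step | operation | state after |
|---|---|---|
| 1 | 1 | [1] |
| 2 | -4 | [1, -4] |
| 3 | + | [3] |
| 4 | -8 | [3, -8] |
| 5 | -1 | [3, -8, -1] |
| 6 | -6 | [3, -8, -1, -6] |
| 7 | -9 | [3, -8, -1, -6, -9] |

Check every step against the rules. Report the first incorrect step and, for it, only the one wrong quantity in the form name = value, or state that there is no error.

step 1: push 1: top = 1 -> checks out
step 2: push -4: top = -4 -> agrees with the record
step 3: 1 + -4 = -3 -> this is not what the record shows
So the first discrepancy is step 3, where the right value is top = -3.

step 3, top = -3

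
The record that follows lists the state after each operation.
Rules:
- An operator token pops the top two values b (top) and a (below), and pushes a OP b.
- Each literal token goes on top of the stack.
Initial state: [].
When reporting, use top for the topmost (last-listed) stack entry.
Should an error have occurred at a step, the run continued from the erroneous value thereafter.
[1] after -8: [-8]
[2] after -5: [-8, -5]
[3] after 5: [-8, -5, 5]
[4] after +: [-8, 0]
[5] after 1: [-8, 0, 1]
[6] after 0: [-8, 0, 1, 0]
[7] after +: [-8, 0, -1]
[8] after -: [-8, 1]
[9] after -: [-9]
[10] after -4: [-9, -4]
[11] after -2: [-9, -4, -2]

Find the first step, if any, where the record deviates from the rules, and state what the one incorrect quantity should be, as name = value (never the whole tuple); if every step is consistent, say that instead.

Recomputing the run from the initial state:
step 1: [-8]
step 2: [-8, -5]
step 3: [-8, -5, 5]
step 4: [-8, 0]
step 5: [-8, 0, 1]
step 6: [-8, 0, 1, 0]
step 7: [-8, 0, 1]
step 8: [-8, -1]
step 9: [-7]
step 10: [-7, -4]
step 11: [-7, -4, -2]
The first disagreement with the record is at step 7, where the value should be top = 1.

step 7, top = 1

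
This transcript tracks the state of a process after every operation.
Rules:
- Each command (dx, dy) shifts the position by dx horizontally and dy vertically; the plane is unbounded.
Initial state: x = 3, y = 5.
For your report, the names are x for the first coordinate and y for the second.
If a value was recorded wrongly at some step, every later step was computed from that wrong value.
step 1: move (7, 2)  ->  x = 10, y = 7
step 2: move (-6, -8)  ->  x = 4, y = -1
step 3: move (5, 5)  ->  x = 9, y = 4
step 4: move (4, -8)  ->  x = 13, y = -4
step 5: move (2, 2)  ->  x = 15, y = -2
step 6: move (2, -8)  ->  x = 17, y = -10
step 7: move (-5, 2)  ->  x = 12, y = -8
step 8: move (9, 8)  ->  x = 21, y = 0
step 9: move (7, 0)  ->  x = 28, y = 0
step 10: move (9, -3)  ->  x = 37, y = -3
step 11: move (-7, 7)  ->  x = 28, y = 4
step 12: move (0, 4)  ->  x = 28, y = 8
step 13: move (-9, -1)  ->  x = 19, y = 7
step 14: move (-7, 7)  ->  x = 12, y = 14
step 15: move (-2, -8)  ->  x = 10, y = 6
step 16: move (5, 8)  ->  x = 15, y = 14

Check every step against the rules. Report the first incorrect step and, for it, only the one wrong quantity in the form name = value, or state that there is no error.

Recomputing the run from the initial state:
step 1: x = 10, y = 7
step 2: x = 4, y = -1
step 3: x = 9, y = 4
step 4: x = 13, y = -4
step 5: x = 15, y = -2
step 6: x = 17, y = -10
step 7: x = 12, y = -8
step 8: x = 21, y = 0
step 9: x = 28, y = 0
step 10: x = 37, y = -3
step 11: x = 30, y = 4
step 12: x = 30, y = 8
step 13: x = 21, y = 7
step 14: x = 14, y = 14
step 15: x = 12, y = 6
step 16: x = 17, y = 14
The first disagreement with the transcript is at step 11, where the value should be x = 30.

step 11, x = 30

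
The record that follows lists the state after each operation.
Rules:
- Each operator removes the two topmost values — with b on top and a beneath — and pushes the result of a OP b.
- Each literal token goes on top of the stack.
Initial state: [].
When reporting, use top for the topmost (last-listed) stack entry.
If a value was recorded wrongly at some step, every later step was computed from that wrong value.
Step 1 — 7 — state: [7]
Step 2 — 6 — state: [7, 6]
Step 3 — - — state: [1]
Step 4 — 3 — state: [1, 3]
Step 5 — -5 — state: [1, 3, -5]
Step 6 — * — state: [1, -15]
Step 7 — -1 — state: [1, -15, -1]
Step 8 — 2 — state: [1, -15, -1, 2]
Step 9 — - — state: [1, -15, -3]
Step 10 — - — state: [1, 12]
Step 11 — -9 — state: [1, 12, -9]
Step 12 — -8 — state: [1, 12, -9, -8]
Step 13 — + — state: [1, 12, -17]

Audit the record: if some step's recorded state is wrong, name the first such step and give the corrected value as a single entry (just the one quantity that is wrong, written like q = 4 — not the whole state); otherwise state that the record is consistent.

1. push 7: top = 7 (exactly as logged)
2. push 6: top = 6 (agrees with the record)
3. 7 - 6 = 1 (no discrepancy)
4. push 3: top = 3 (exactly as logged)
5. push -5: top = -5 (agrees with the record)
6. 3 * -5 = -15 (consistent with the record)
7. push -1: top = -1 (in agreement)
8. push 2: top = 2 (exactly as logged)
9. -1 - 2 = -3 (confirmed correct)
10. -15 - -3 = -12 (a discrepancy with the record)
First incorrect step: 10; the correct value is top = -12.

step 10, top = -12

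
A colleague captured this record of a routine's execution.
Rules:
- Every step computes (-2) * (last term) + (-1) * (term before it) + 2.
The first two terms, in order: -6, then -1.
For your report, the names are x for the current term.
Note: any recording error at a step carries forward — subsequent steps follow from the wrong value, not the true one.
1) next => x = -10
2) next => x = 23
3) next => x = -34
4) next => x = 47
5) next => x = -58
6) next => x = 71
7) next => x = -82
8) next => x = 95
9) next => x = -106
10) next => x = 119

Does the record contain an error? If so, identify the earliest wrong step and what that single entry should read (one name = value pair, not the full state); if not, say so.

1. x = -2*(-1) + (-1)*(-6) + (2) = 10 (not what was recorded)
That makes step 1 the first incorrect line — x = 10 is what it should show.

step 1, x = 10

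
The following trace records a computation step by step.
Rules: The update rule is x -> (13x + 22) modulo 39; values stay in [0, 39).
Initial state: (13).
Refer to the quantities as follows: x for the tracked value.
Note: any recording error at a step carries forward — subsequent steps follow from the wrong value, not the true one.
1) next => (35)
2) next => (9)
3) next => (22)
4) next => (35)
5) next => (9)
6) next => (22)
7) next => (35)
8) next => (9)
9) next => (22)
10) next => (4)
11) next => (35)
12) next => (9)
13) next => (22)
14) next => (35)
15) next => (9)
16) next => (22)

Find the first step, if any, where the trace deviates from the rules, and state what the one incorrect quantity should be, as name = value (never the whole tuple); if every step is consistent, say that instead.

step 10, x = 35

Recomputing the run from the initial state:
step 1: x = 35
step 2: x = 9
step 3: x = 22
step 4: x = 35
step 5: x = 9
step 6: x = 22
step 7: x = 35
step 8: x = 9
step 9: x = 22
step 10: x = 35
step 11: x = 9
step 12: x = 22
step 13: x = 35
step 14: x = 9
step 15: x = 22
step 16: x = 35
The first disagreement with the trace is at step 10, where the value should be x = 35.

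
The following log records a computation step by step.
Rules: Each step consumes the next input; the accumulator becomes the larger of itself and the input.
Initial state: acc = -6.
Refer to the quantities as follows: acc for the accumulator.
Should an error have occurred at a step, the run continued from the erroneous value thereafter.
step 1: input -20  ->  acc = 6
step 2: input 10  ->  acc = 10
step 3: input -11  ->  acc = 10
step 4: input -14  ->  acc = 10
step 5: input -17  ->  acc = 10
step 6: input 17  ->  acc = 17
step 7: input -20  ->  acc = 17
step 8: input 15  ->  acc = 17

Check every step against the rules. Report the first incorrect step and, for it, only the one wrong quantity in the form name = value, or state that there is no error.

step 1, acc = -6

Recomputing the run from the initial state:
step 1: acc = -6
step 2: acc = 10
step 3: acc = 10
step 4: acc = 10
step 5: acc = 10
step 6: acc = 17
step 7: acc = 17
step 8: acc = 17
The first disagreement with the log is at step 1, where the value should be acc = -6.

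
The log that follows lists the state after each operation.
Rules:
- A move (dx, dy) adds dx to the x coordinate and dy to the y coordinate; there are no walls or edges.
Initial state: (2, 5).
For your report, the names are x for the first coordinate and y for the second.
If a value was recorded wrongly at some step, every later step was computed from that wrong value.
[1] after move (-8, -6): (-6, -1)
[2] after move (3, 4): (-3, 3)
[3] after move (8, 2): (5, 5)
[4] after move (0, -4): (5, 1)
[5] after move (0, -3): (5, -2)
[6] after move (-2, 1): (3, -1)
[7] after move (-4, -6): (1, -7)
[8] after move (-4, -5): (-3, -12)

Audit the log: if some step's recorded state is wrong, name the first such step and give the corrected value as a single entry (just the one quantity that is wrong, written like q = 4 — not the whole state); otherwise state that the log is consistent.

step 1: x = 2 + (-8) = -6, y = 5 + (-6) = -1 -> no discrepancy
step 2: x = -6 + (3) = -3, y = -1 + (4) = 3 -> in agreement
step 3: x = -3 + (8) = 5, y = 3 + (2) = 5 -> no discrepancy
step 4: x = 5 + (0) = 5, y = 5 + (-4) = 1 -> no discrepancy
step 5: x = 5 + (0) = 5, y = 1 + (-3) = -2 -> consistent with the log
step 6: x = 5 + (-2) = 3, y = -2 + (1) = -1 -> agrees with the log
step 7: x = 3 + (-4) = -1, y = -1 + (-6) = -7 -> not what was recorded
Step 7 is the first one off; corrected, x = -1.

step 7, x = -1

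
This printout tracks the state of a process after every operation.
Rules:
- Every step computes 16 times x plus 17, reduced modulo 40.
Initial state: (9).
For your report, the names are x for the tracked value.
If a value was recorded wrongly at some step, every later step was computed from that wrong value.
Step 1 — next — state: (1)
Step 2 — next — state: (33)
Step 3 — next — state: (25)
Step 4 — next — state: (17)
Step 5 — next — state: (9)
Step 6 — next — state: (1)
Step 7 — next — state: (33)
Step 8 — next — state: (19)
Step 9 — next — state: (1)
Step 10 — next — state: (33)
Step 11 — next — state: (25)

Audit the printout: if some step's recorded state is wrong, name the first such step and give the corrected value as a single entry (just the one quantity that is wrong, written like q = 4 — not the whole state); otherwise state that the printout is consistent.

Recomputing the run from the initial state:
step 1: x = 1
step 2: x = 33
step 3: x = 25
step 4: x = 17
step 5: x = 9
step 6: x = 1
step 7: x = 33
step 8: x = 25
step 9: x = 17
step 10: x = 9
step 11: x = 1
The first disagreement with the printout is at step 8, where the value should be x = 25.

step 8, x = 25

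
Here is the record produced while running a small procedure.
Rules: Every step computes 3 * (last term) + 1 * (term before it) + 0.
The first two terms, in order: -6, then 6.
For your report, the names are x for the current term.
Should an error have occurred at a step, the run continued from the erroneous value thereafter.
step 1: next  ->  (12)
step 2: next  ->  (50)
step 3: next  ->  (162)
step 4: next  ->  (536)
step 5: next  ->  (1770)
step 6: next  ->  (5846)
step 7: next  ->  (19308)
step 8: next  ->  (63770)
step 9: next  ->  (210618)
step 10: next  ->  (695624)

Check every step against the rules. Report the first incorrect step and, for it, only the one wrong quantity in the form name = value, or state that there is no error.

step 2, x = 42

Recomputing the run from the initial state:
step 1: x = 12
step 2: x = 42
step 3: x = 138
step 4: x = 456
step 5: x = 1506
step 6: x = 4974
step 7: x = 16428
step 8: x = 54258
step 9: x = 179202
step 10: x = 591864
The first disagreement with the record is at step 2, where the value should be x = 42.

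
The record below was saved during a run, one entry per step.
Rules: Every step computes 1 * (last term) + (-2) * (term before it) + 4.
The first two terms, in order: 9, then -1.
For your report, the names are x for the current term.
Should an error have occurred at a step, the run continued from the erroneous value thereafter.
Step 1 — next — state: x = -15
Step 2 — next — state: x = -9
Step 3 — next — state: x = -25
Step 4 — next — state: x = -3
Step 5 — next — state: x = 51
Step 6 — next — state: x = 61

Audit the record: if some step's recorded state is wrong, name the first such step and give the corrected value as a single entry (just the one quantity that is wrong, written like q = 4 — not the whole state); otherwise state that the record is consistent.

Recomputing the run from the initial state:
step 1: x = -15
step 2: x = -9
step 3: x = 25
step 4: x = 47
step 5: x = 1
step 6: x = -89
The first disagreement with the record is at step 3, where the value should be x = 25.

step 3, x = 25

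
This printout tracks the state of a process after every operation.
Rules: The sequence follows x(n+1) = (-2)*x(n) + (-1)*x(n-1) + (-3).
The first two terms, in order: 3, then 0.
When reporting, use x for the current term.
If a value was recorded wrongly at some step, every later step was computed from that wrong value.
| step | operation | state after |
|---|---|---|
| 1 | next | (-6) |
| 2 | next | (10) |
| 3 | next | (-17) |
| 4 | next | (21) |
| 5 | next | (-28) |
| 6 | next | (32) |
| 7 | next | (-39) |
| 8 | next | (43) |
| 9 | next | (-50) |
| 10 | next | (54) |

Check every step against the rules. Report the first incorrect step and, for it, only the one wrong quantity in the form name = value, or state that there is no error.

step 2, x = 9

step 1: x = -2*(0) + (-1)*(3) + (-3) = -6 -> checks out
step 2: x = -2*(-6) + (-1)*(0) + (-3) = 9 -> first mismatch against the printout
First deviation found at step 2; the corrected entry is x = 9.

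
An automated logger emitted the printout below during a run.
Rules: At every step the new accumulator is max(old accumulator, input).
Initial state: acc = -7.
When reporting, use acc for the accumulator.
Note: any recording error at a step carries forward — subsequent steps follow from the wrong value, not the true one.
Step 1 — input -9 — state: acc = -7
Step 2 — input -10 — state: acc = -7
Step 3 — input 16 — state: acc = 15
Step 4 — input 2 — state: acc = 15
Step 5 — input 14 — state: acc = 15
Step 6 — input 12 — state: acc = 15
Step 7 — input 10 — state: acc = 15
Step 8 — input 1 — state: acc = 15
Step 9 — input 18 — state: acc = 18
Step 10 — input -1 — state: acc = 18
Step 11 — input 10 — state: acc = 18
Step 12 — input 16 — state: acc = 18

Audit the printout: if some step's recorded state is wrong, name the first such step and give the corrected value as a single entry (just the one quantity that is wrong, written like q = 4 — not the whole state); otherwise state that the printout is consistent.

Recomputing the run from the initial state:
step 1: acc = -7
step 2: acc = -7
step 3: acc = 16
step 4: acc = 16
step 5: acc = 16
step 6: acc = 16
step 7: acc = 16
step 8: acc = 16
step 9: acc = 18
step 10: acc = 18
step 11: acc = 18
step 12: acc = 18
The first disagreement with the printout is at step 3, where the value should be acc = 16.

step 3, acc = 16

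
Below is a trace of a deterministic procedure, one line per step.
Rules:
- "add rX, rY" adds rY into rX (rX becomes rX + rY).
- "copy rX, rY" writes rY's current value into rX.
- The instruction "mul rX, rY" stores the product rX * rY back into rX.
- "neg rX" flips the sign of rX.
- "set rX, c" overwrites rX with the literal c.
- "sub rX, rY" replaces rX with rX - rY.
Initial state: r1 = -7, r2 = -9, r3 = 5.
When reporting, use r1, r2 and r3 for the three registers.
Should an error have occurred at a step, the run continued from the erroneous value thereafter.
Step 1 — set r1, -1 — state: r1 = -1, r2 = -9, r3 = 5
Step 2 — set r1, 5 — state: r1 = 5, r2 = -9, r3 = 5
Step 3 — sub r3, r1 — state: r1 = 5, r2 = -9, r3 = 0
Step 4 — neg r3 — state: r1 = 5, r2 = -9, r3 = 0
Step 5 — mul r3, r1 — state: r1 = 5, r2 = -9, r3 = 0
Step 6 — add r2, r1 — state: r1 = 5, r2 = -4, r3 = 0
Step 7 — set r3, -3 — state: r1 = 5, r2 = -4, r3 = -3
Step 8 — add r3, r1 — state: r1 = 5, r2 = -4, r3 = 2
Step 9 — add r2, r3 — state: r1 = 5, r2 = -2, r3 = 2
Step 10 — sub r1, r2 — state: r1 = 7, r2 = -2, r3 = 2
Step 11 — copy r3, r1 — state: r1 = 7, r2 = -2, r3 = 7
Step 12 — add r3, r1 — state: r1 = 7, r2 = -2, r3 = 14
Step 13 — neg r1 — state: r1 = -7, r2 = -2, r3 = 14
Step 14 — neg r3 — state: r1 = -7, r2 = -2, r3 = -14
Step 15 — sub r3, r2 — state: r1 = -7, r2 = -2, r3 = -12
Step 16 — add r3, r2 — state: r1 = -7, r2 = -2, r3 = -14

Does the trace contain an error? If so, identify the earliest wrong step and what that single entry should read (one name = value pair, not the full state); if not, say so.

Step 1: r1 = -1 — matches.
Step 2: r1 = 5 — checks out.
Step 3: r3 = 5 - 5 = 0 — checks out.
Step 4: r3 = -(0) = 0 — same as recorded.
Step 5: r3 = 0 * 5 = 0 — exactly as logged.
Step 6: r2 = -9 + 5 = -4 — consistent with the trace.
Step 7: r3 = -3 — same as recorded.
Step 8: r3 = -3 + 5 = 2 — in agreement.
Step 9: r2 = -4 + 2 = -2 — no discrepancy.
Step 10: r1 = 5 - -2 = 7 — exactly as logged.
Step 11: r3 = 7 — verified.
Step 12: r3 = 7 + 7 = 14 — same as recorded.
Step 13: r1 = -(7) = -7 — same as recorded.
Step 14: r3 = -(14) = -14 — no discrepancy.
Step 15: r3 = -14 - -2 = -12 — confirmed correct.
Step 16: r3 = -12 + -2 = -14 — confirmed correct.
Nothing is out of place; the run is error-free.

no error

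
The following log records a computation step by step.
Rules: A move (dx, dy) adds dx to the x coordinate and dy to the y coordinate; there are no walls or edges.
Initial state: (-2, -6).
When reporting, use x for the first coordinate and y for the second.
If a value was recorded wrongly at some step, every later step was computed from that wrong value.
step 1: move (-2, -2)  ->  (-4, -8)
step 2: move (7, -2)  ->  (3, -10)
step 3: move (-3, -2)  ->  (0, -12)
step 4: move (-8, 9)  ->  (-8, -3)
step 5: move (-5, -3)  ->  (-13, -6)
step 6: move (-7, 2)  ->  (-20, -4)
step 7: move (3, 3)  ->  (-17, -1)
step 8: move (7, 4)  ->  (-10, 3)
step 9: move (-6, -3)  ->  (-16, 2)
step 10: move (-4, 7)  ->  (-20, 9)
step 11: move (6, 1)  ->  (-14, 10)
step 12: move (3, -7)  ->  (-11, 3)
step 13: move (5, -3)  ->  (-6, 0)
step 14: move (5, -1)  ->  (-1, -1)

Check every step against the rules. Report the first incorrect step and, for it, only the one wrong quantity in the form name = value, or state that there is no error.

step 9, y = 0

step 1: x = -2 + (-2) = -4, y = -6 + (-2) = -8 -> confirmed correct
step 2: x = -4 + (7) = 3, y = -8 + (-2) = -10 -> confirmed correct
step 3: x = 3 + (-3) = 0, y = -10 + (-2) = -12 -> no discrepancy
step 4: x = 0 + (-8) = -8, y = -12 + (9) = -3 -> same as recorded
step 5: x = -8 + (-5) = -13, y = -3 + (-3) = -6 -> no discrepancy
step 6: x = -13 + (-7) = -20, y = -6 + (2) = -4 -> verified
step 7: x = -20 + (3) = -17, y = -4 + (3) = -1 -> in agreement
step 8: x = -17 + (7) = -10, y = -1 + (4) = 3 -> checks out
step 9: x = -10 + (-6) = -16, y = 3 + (-3) = 0 -> this is not what the log shows
Step 9 is the first one off; corrected, y = 0.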